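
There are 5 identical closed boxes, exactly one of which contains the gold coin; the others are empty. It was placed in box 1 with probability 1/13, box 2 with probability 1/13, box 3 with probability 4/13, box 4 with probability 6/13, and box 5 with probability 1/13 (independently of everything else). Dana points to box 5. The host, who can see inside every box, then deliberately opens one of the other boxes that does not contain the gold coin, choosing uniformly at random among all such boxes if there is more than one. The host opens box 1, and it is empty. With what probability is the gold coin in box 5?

3/47

Condition on the true location of the gold coin.
If it is in box 1 (prior 1/13): the host opened box 1, so this case is ruled out; weight (1/13)·0 = 0.
If it is in box 2 (prior 1/13): the host has 3 equally likely choices, so probability 1/3; weight (1/13)·(1/3) = 1/39.
If it is in box 3 (prior 4/13): the host has 3 equally likely choices, so probability 1/3; weight (4/13)·(1/3) = 4/39.
If it is in box 4 (prior 6/13): the host has 3 equally likely choices, so probability 1/3; weight (6/13)·(1/3) = 2/13.
If it is in box 5 (prior 1/13): the host has 4 equally likely choices, so probability 1/4; weight (1/13)·(1/4) = 1/52.
The weights sum to 47/156.
So P(the gold coin in box 5 | the host opened box 1) = (1/52) / (47/156) = 3/47.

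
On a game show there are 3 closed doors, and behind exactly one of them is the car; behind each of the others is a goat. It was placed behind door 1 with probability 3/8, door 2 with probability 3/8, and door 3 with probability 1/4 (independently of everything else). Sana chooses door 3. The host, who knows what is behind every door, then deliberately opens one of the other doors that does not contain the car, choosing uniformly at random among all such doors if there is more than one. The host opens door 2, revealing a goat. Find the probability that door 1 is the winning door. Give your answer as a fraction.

3/4

Condition on the true location of the car.
If it is behind door 1 (prior 3/8): the host has no choice, probability 1; weight (3/8)·1 = 3/8.
If it is behind door 2 (prior 3/8): the host opened door 2, so this case is ruled out; weight (3/8)·0 = 0.
If it is behind door 3 (prior 1/4): the host has 2 equally likely choices, so probability 1/2; weight (1/4)·(1/2) = 1/8.
The weights sum to 1/2.
So P(the car behind door 1 | the host opened door 2) = (3/8) / (1/2) = 3/4.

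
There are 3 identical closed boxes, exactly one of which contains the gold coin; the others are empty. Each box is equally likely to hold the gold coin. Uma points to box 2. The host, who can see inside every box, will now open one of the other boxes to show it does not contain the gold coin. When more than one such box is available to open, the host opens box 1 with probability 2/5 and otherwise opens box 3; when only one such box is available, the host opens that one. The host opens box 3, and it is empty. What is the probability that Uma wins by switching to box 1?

5/8

Condition on the true location of the gold coin.
If it is in box 1 (prior 1/3): only box 3 is available, probability 1; weight (1/3)·1 = 1/3.
If it is in box 2 (prior 1/3): box 1 is available but not opened, probability 3/5; weight (1/3)·(3/5) = 1/5.
If it is in box 3 (prior 1/3): the host opened box 3, so this case is ruled out; weight (1/3)·0 = 0.
The weights sum to 8/15.
So P(the gold coin in box 1 | the host opened box 3) = (1/3) / (8/15) = 5/8.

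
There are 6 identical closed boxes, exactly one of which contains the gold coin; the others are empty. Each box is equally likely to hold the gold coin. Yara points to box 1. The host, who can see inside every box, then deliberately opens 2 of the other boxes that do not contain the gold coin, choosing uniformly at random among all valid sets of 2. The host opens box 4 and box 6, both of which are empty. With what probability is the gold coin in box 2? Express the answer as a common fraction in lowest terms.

5/18

Consider each possible location of the gold coin in turn.
If it is in box 1 (prior 1/6): the host has 10 equally likely choices, so probability 1/10; weight (1/6)·(1/10) = 1/60.
If it is in any of boxes 2, 3, and 5 (prior 1/6 each): the host has 6 equally likely choices, so probability 1/6; weight (1/6)·(1/6) = 1/36 each.
If it is in either of boxes 4 and 6 (prior 1/6 each): that box was opened and seen not to hold the prize — ruled out; weight (1/6)·0 = 0 each.
The weights sum to 1/10.
So P(the gold coin in box 2 | the host opened box 4 and box 6) = (1/36) / (1/10) = 5/18.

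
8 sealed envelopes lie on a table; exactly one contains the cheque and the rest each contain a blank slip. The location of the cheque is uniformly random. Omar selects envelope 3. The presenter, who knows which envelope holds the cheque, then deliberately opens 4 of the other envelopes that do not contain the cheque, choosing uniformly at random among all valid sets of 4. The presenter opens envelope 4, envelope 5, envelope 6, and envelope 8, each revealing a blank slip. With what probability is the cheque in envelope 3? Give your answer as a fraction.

1/8

Apply Bayes' rule, conditioning on where the cheque actually is.
If it is in any of envelopes 1, 2, and 7 (prior 1/8 each): the presenter has 15 equally likely choices, so probability 1/15; weight (1/8)·(1/15) = 1/120 each.
If it is in envelope 3 (prior 1/8): the presenter has 35 equally likely choices, so probability 1/35; weight (1/8)·(1/35) = 1/280.
If it is in any of envelopes 4, 5, 6, and 8 (prior 1/8 each): that envelope was opened and seen not to hold the prize — ruled out; weight (1/8)·0 = 0 each.
The weights sum to 1/35.
So P(the cheque in envelope 3 | the presenter opened envelope 4, envelope 5, envelope 6, and envelope 8) = (1/280) / (1/35) = 1/8.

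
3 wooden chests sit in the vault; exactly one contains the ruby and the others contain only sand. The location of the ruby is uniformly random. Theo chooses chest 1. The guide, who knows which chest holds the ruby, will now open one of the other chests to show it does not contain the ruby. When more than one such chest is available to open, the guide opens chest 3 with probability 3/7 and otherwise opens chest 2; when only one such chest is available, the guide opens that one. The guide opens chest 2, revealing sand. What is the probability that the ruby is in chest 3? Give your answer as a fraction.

7/11

Consider each possible location of the ruby in turn.
If it is in chest 1 (prior 1/3): chest 3 is available but not opened, probability 4/7; weight (1/3)·(4/7) = 4/21.
If it is in chest 2 (prior 1/3): the guide opened chest 2, so this case is ruled out; weight (1/3)·0 = 0.
If it is in chest 3 (prior 1/3): only chest 2 is available, probability 1; weight (1/3)·1 = 1/3.
The weights sum to 11/21.
So P(the ruby in chest 3 | the guide opened chest 2) = (1/3) / (11/21) = 7/11.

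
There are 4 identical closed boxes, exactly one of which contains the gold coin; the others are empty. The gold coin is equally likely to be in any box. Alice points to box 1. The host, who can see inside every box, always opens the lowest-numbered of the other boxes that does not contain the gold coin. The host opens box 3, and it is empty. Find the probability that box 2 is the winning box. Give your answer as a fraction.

1

Consider each possible location of the gold coin in turn.
If it is in either of boxes 1 and 4 (prior 1/4 each): the host would have opened box 2 instead, probability 0; weight (1/4)·0 = 0 each.
If it is in box 2 (prior 1/4): box 3 is the lowest-numbered option available, probability 1; weight (1/4)·1 = 1/4.
If it is in box 3 (prior 1/4): the host opened box 3, so this case is ruled out; weight (1/4)·0 = 0.
The weights sum to 1/4.
So P(the gold coin in box 2 | the host opened box 3) = (1/4) / (1/4) = 1.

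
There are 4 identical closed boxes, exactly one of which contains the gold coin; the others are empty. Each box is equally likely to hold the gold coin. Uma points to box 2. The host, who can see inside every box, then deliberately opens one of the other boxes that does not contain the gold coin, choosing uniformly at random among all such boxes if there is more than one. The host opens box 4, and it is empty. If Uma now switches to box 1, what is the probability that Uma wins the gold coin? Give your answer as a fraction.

3/8

Condition on the true location of the gold coin.
If it is in either of boxes 1 and 3 (prior 1/4 each): the host has 2 equally likely choices, so probability 1/2; weight (1/4)·(1/2) = 1/8 each.
If it is in box 2 (prior 1/4): the host has 3 equally likely choices, so probability 1/3; weight (1/4)·(1/3) = 1/12.
If it is in box 4 (prior 1/4): the host opened box 4, so this case is ruled out; weight (1/4)·0 = 0.
The weights sum to 1/3.
So P(the gold coin in box 1 | the host opened box 4) = (1/8) / (1/3) = 3/8.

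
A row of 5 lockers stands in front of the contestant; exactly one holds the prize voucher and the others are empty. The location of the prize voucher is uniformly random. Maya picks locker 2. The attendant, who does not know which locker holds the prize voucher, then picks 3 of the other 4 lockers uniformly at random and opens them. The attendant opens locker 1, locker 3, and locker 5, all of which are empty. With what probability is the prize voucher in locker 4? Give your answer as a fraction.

1/2

Condition on the true location of the prize voucher.
If it is in any of lockers 1, 3, and 5 (prior 1/5 each): that locker was opened and seen not to hold the prize — ruled out; weight (1/5)·0 = 0 each.
If it is in either of lockers 2 and 4 (prior 1/5 each): the attendant picks exactly this set with probability 1/4 regardless, and none is the prize; weight (1/5)·(1/4) = 1/20 each.
The weights sum to 1/10.
So P(the prize voucher in locker 4 | the attendant opened locker 1, locker 3, and locker 5) = (1/20) / (1/10) = 1/2.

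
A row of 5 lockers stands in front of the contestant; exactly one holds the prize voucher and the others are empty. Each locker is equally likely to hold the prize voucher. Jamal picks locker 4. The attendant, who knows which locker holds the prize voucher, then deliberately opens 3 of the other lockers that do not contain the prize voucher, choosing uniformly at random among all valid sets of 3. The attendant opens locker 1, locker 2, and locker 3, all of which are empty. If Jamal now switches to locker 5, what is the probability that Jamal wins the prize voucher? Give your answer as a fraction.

4/5

Condition on the true location of the prize voucher.
If it is in any of lockers 1, 2, and 3 (prior 1/5 each): that locker was opened and seen not to hold the prize — ruled out; weight (1/5)·0 = 0 each.
If it is in locker 4 (prior 1/5): the attendant has 4 equally likely choices, so probability 1/4; weight (1/5)·(1/4) = 1/20.
If it is in locker 5 (prior 1/5): the attendant has no choice, probability 1; weight (1/5)·1 = 1/5.
The weights sum to 1/4.
So P(the prize voucher in locker 5 | the attendant opened locker 1, locker 2, and locker 3) = (1/5) / (1/4) = 4/5.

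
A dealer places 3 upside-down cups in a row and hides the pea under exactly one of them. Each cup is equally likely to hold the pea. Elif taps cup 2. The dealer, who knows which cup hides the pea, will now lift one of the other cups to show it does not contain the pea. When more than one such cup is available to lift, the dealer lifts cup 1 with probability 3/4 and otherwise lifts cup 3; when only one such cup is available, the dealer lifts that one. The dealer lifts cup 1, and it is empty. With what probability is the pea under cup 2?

3/7

Apply Bayes' rule, conditioning on where the pea actually is.
If it is under cup 1 (prior 1/3): the dealer opened cup 1, so this case is ruled out; weight (1/3)·0 = 0.
If it is under cup 2 (prior 1/3): cup 1 is available, opened with probability 3/4; weight (1/3)·(3/4) = 1/4.
If it is under cup 3 (prior 1/3): only cup 1 is available, probability 1; weight (1/3)·1 = 1/3.
The weights sum to 7/12.
So P(the pea under cup 2 | the dealer opened cup 1) = (1/4) / (7/12) = 3/7.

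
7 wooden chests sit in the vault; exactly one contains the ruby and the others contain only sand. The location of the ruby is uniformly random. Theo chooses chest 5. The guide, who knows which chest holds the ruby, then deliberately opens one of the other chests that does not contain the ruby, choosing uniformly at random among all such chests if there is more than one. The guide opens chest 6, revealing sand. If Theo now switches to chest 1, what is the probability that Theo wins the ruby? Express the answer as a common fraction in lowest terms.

6/35

Apply Bayes' rule, conditioning on where the ruby actually is.
If it is in any of chests 1, 2, 3, 4, and 7 (prior 1/7 each): the guide has 5 equally likely choices, so probability 1/5; weight (1/7)·(1/5) = 1/35 each.
If it is in chest 5 (prior 1/7): the guide has 6 equally likely choices, so probability 1/6; weight (1/7)·(1/6) = 1/42.
If it is in chest 6 (prior 1/7): the guide opened chest 6, so this case is ruled out; weight (1/7)·0 = 0.
The weights sum to 1/6.
So P(the ruby in chest 1 | the guide opened chest 6) = (1/35) / (1/6) = 6/35.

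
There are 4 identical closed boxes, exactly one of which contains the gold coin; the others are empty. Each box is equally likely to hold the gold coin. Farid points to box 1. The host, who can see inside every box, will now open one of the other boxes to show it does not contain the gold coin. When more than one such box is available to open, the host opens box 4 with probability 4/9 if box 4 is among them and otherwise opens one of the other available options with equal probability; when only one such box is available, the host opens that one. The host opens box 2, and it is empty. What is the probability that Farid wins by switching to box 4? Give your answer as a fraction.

Condition on the true location of the gold coin.
If it is in box 1 (prior 1/4): box 4 is available but not opened; box 2 gets probability (1 − 4/9)/2 = 5/18; weight (1/4)·(5/18) = 5/72.
If it is in box 2 (prior 1/4): the host opened box 2, so this case is ruled out; weight (1/4)·0 = 0.
If it is in box 3 (prior 1/4): box 4 is available but not opened, probability 5/9; weight (1/4)·(5/9) = 5/36.
If it is in box 4 (prior 1/4): box 4 holds the prize so is unavailable; the host chooses uniformly among the 2 others, probability 1/2; weight (1/4)·(1/2) = 1/8.
The weights sum to 1/3.
So P(the gold coin in box 4 | the host opened box 2) = (1/8) / (1/3) = 3/8.

3/8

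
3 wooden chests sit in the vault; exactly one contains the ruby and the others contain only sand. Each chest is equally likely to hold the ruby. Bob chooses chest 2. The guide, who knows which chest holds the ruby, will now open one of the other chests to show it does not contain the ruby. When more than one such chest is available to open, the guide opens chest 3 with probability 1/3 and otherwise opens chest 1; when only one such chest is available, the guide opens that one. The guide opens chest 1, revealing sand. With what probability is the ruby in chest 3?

Consider each possible location of the ruby in turn.
If it is in chest 1 (prior 1/3): the guide opened chest 1, so this case is ruled out; weight (1/3)·0 = 0.
If it is in chest 2 (prior 1/3): chest 3 is available but not opened, probability 2/3; weight (1/3)·(2/3) = 2/9.
If it is in chest 3 (prior 1/3): only chest 1 is available, probability 1; weight (1/3)·1 = 1/3.
The weights sum to 5/9.
So P(the ruby in chest 3 | the guide opened chest 1) = (1/3) / (5/9) = 3/5.

3/5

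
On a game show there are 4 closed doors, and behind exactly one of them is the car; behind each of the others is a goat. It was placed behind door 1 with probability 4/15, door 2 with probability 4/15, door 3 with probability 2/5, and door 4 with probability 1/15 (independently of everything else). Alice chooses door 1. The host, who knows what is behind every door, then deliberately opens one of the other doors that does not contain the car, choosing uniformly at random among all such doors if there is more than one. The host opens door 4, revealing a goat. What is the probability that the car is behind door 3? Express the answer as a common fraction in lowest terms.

Apply Bayes' rule, conditioning on where the car actually is.
If it is behind door 1 (prior 4/15): the host has 3 equally likely choices, so probability 1/3; weight (4/15)·(1/3) = 4/45.
If it is behind door 2 (prior 4/15): the host has 2 equally likely choices, so probability 1/2; weight (4/15)·(1/2) = 2/15.
If it is behind door 3 (prior 2/5): the host has 2 equally likely choices, so probability 1/2; weight (2/5)·(1/2) = 1/5.
If it is behind door 4 (prior 1/15): the host opened door 4, so this case is ruled out; weight (1/15)·0 = 0.
The weights sum to 19/45.
So P(the car behind door 3 | the host opened door 4) = (1/5) / (19/45) = 9/19.

9/19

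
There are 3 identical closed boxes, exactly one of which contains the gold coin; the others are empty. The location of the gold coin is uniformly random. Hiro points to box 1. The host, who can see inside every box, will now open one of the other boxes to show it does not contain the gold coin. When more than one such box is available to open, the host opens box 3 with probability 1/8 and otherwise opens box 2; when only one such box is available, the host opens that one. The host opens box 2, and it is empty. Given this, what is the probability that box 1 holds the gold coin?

Consider each possible location of the gold coin in turn.
If it is in box 1 (prior 1/3): box 3 is available but not opened, probability 7/8; weight (1/3)·(7/8) = 7/24.
If it is in box 2 (prior 1/3): the host opened box 2, so this case is ruled out; weight (1/3)·0 = 0.
If it is in box 3 (prior 1/3): only box 2 is available, probability 1; weight (1/3)·1 = 1/3.
The weights sum to 5/8.
So P(the gold coin in box 1 | the host opened box 2) = (7/24) / (5/8) = 7/15.

7/15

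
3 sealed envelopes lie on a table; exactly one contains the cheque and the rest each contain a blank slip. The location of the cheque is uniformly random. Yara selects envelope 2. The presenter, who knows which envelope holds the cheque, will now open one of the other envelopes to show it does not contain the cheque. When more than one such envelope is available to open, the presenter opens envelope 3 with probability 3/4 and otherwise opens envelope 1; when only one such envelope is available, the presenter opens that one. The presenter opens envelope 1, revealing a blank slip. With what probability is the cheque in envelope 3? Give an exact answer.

4/5

Condition on the true location of the cheque.
If it is in envelope 1 (prior 1/3): the presenter opened envelope 1, so this case is ruled out; weight (1/3)·0 = 0.
If it is in envelope 2 (prior 1/3): envelope 3 is available but not opened, probability 1/4; weight (1/3)·(1/4) = 1/12.
If it is in envelope 3 (prior 1/3): only envelope 1 is available, probability 1; weight (1/3)·1 = 1/3.
The weights sum to 5/12.
So P(the cheque in envelope 3 | the presenter opened envelope 1) = (1/3) / (5/12) = 4/5.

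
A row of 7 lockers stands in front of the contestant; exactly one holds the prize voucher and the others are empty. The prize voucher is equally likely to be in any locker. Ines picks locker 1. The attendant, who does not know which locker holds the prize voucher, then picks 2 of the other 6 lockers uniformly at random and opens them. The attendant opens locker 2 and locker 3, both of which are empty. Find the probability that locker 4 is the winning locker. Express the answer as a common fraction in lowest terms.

Apply Bayes' rule, conditioning on where the prize voucher actually is.
If it is in any of lockers 1, 4, 5, 6, and 7 (prior 1/7 each): the attendant picks exactly this set with probability 1/15 regardless, and none is the prize; weight (1/7)·(1/15) = 1/105 each.
If it is in either of lockers 2 and 3 (prior 1/7 each): that locker was opened and seen not to hold the prize — ruled out; weight (1/7)·0 = 0 each.
The weights sum to 1/21.
So P(the prize voucher in locker 4 | the attendant opened locker 2 and locker 3) = (1/105) / (1/21) = 1/5.

1/5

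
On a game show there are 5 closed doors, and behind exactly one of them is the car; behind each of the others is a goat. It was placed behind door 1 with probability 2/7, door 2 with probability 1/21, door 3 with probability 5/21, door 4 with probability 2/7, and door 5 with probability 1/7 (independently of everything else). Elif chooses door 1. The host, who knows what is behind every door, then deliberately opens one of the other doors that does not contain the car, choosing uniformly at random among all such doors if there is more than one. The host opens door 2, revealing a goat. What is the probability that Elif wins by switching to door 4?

12/37

Condition on the true location of the car.
If it is behind door 1 (prior 2/7): the host has 4 equally likely choices, so probability 1/4; weight (2/7)·(1/4) = 1/14.
If it is behind door 2 (prior 1/21): the host opened door 2, so this case is ruled out; weight (1/21)·0 = 0.
If it is behind door 3 (prior 5/21): the host has 3 equally likely choices, so probability 1/3; weight (5/21)·(1/3) = 5/63.
If it is behind door 4 (prior 2/7): the host has 3 equally likely choices, so probability 1/3; weight (2/7)·(1/3) = 2/21.
If it is behind door 5 (prior 1/7): the host has 3 equally likely choices, so probability 1/3; weight (1/7)·(1/3) = 1/21.
The weights sum to 37/126.
So P(the car behind door 4 | the host opened door 2) = (2/21) / (37/126) = 12/37.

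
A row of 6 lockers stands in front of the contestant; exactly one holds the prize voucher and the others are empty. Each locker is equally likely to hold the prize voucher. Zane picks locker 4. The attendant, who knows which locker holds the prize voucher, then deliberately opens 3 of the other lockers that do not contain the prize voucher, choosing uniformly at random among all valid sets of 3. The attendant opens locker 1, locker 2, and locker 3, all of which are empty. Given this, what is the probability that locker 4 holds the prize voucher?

Condition on the true location of the prize voucher.
If it is in any of lockers 1, 2, and 3 (prior 1/6 each): that locker was opened and seen not to hold the prize — ruled out; weight (1/6)·0 = 0 each.
If it is in locker 4 (prior 1/6): the attendant has 10 equally likely choices, so probability 1/10; weight (1/6)·(1/10) = 1/60.
If it is in either of lockers 5 and 6 (prior 1/6 each): the attendant has 4 equally likely choices, so probability 1/4; weight (1/6)·(1/4) = 1/24 each.
The weights sum to 1/10.
So P(the prize voucher in locker 4 | the attendant opened locker 1, locker 2, and locker 3) = (1/60) / (1/10) = 1/6.

1/6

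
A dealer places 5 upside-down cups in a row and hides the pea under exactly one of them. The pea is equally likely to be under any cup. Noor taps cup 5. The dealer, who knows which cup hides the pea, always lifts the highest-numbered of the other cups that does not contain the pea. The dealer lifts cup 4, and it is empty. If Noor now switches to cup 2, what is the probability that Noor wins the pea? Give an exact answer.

1/4

Consider each possible location of the pea in turn.
If it is under any of cups 1, 2, 3, and 5 (prior 1/5 each): cup 4 is the highest-numbered option available, probability 1; weight (1/5)·1 = 1/5 each.
If it is under cup 4 (prior 1/5): the dealer opened cup 4, so this case is ruled out; weight (1/5)·0 = 0.
The weights sum to 4/5.
So P(the pea under cup 2 | the dealer opened cup 4) = (1/5) / (4/5) = 1/4.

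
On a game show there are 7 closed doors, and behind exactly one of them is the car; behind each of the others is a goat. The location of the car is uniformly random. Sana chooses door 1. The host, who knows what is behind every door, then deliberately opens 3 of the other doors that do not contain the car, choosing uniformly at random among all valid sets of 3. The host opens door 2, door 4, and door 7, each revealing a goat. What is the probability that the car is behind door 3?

Apply Bayes' rule, conditioning on where the car actually is.
If it is behind door 1 (prior 1/7): the host has 20 equally likely choices, so probability 1/20; weight (1/7)·(1/20) = 1/140.
If it is behind any of doors 2, 4, and 7 (prior 1/7 each): that door was opened and seen not to hold the prize — ruled out; weight (1/7)·0 = 0 each.
If it is behind any of doors 3, 5, and 6 (prior 1/7 each): the host has 10 equally likely choices, so probability 1/10; weight (1/7)·(1/10) = 1/70 each.
The weights sum to 1/20.
So P(the car behind door 3 | the host opened door 2, door 4, and door 7) = (1/70) / (1/20) = 2/7.

2/7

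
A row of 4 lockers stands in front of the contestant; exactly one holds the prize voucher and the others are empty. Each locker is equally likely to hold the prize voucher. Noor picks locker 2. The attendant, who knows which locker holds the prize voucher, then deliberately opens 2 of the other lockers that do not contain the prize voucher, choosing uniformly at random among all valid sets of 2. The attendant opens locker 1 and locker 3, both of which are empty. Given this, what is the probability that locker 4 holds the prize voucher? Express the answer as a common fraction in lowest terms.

3/4

Consider each possible location of the prize voucher in turn.
If it is in either of lockers 1 and 3 (prior 1/4 each): that locker was opened and seen not to hold the prize — ruled out; weight (1/4)·0 = 0 each.
If it is in locker 2 (prior 1/4): the attendant has 3 equally likely choices, so probability 1/3; weight (1/4)·(1/3) = 1/12.
If it is in locker 4 (prior 1/4): the attendant has no choice, probability 1; weight (1/4)·1 = 1/4.
The weights sum to 1/3.
So P(the prize voucher in locker 4 | the attendant opened locker 1 and locker 3) = (1/4) / (1/3) = 3/4.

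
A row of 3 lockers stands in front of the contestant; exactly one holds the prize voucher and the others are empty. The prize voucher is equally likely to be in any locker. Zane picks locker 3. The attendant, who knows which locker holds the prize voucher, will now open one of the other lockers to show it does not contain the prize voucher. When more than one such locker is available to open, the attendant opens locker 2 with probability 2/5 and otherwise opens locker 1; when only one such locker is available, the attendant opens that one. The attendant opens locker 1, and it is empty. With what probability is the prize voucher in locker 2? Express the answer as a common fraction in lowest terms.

Apply Bayes' rule, conditioning on where the prize voucher actually is.
If it is in locker 1 (prior 1/3): the attendant opened locker 1, so this case is ruled out; weight (1/3)·0 = 0.
If it is in locker 2 (prior 1/3): only locker 1 is available, probability 1; weight (1/3)·1 = 1/3.
If it is in locker 3 (prior 1/3): locker 2 is available but not opened, probability 3/5; weight (1/3)·(3/5) = 1/5.
The weights sum to 8/15.
So P(the prize voucher in locker 2 | the attendant opened locker 1) = (1/3) / (8/15) = 5/8.

5/8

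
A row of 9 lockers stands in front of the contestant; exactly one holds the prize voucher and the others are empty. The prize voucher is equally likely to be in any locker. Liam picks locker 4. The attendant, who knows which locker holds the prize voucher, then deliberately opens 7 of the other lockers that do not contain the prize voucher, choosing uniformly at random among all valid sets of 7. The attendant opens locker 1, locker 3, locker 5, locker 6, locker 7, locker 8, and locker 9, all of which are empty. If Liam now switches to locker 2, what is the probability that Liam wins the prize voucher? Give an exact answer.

Apply Bayes' rule, conditioning on where the prize voucher actually is.
If it is in any of lockers 1, 3, 5, 6, 7, 8, and 9 (prior 1/9 each): that locker was opened and seen not to hold the prize — ruled out; weight (1/9)·0 = 0 each.
If it is in locker 2 (prior 1/9): the attendant has no choice, probability 1; weight (1/9)·1 = 1/9.
If it is in locker 4 (prior 1/9): the attendant has 8 equally likely choices, so probability 1/8; weight (1/9)·(1/8) = 1/72.
The weights sum to 1/8.
So P(the prize voucher in locker 2 | the attendant opened locker 1, locker 3, locker 5, locker 6, locker 7, locker 8, and locker 9) = (1/9) / (1/8) = 8/9.

8/9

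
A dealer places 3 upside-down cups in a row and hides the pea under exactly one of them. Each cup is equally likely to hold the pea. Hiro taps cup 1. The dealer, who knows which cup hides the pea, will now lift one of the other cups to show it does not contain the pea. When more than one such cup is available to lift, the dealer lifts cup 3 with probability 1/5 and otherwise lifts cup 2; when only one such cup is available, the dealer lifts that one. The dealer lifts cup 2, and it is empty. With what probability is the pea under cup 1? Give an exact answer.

4/9

Apply Bayes' rule, conditioning on where the pea actually is.
If it is under cup 1 (prior 1/3): cup 3 is available but not opened, probability 4/5; weight (1/3)·(4/5) = 4/15.
If it is under cup 2 (prior 1/3): the dealer opened cup 2, so this case is ruled out; weight (1/3)·0 = 0.
If it is under cup 3 (prior 1/3): only cup 2 is available, probability 1; weight (1/3)·1 = 1/3.
The weights sum to 3/5.
So P(the pea under cup 1 | the dealer opened cup 2) = (4/15) / (3/5) = 4/9.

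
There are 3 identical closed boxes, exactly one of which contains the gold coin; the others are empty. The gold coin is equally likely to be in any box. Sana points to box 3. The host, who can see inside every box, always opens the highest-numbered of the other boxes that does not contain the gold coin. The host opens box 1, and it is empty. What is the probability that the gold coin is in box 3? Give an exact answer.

0

Consider each possible location of the gold coin in turn.
If it is in box 1 (prior 1/3): the host opened box 1, so this case is ruled out; weight (1/3)·0 = 0.
If it is in box 2 (prior 1/3): box 1 is the highest-numbered option available, probability 1; weight (1/3)·1 = 1/3.
If it is in box 3 (prior 1/3): the host would have opened box 2 instead, probability 0; weight (1/3)·0 = 0.
The weights sum to 1/3.
So P(the gold coin in box 3 | the host opened box 1) = 0 / (1/3) = 0.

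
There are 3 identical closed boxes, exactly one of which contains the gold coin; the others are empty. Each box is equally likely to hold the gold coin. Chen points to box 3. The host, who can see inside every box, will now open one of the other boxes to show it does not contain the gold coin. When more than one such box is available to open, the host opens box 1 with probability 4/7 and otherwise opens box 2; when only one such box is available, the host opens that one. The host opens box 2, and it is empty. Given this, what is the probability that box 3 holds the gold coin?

Condition on the true location of the gold coin.
If it is in box 1 (prior 1/3): only box 2 is available, probability 1; weight (1/3)·1 = 1/3.
If it is in box 2 (prior 1/3): the host opened box 2, so this case is ruled out; weight (1/3)·0 = 0.
If it is in box 3 (prior 1/3): box 1 is available but not opened, probability 3/7; weight (1/3)·(3/7) = 1/7.
The weights sum to 10/21.
So P(the gold coin in box 3 | the host opened box 2) = (1/7) / (10/21) = 3/10.

3/10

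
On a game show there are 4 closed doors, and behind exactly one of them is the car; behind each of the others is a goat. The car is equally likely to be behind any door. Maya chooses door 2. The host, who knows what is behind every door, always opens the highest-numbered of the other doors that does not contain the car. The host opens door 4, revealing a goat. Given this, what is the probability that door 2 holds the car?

1/3

Condition on the true location of the car.
If it is behind any of doors 1, 2, and 3 (prior 1/4 each): door 4 is the highest-numbered option available, probability 1; weight (1/4)·1 = 1/4 each.
If it is behind door 4 (prior 1/4): the host opened door 4, so this case is ruled out; weight (1/4)·0 = 0.
The weights sum to 3/4.
So P(the car behind door 2 | the host opened door 4) = (1/4) / (3/4) = 1/3.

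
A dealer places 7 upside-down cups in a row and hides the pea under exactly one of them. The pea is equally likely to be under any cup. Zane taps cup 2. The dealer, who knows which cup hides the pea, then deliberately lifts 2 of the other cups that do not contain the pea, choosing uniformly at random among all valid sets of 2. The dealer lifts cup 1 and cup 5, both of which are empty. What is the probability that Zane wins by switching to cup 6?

Condition on the true location of the pea.
If it is under either of cups 1 and 5 (prior 1/7 each): that cup was opened and seen not to hold the prize — ruled out; weight (1/7)·0 = 0 each.
If it is under cup 2 (prior 1/7): the dealer has 15 equally likely choices, so probability 1/15; weight (1/7)·(1/15) = 1/105.
If it is under any of cups 3, 4, 6, and 7 (prior 1/7 each): the dealer has 10 equally likely choices, so probability 1/10; weight (1/7)·(1/10) = 1/70 each.
The weights sum to 1/15.
So P(the pea under cup 6 | the dealer opened cup 1 and cup 5) = (1/70) / (1/15) = 3/14.

3/14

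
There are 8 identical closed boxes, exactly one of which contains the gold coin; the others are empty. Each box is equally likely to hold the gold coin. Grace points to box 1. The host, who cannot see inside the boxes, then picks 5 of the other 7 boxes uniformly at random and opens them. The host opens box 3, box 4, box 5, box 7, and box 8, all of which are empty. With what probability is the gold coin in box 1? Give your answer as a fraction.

1/3

Because the host chose which boxes to open without knowing where the gold coin is, the choice is independent of the prize location. Learning that none of the 5 opened boxes holds the gold coin simply rules out those 5 locations and leaves the remaining 3 boxes still equally likely by symmetry.
So P(the gold coin in box 1) = 1/3.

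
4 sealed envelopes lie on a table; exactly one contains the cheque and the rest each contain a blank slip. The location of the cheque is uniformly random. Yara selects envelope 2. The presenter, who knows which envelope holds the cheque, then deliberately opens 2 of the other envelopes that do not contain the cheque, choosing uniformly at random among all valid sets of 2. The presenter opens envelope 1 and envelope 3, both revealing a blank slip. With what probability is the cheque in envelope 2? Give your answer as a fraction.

1/4

Consider each possible location of the cheque in turn.
If it is in either of envelopes 1 and 3 (prior 1/4 each): that envelope was opened and seen not to hold the prize — ruled out; weight (1/4)·0 = 0 each.
If it is in envelope 2 (prior 1/4): the presenter has 3 equally likely choices, so probability 1/3; weight (1/4)·(1/3) = 1/12.
If it is in envelope 4 (prior 1/4): the presenter has no choice, probability 1; weight (1/4)·1 = 1/4.
The weights sum to 1/3.
So P(the cheque in envelope 2 | the presenter opened envelope 1 and envelope 3) = (1/12) / (1/3) = 1/4.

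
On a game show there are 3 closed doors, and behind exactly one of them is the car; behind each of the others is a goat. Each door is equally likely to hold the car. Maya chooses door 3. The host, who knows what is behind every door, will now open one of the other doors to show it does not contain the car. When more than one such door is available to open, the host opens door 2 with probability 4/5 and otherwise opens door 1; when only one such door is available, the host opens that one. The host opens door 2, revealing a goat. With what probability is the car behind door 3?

4/9

Condition on the true location of the car.
If it is behind door 1 (prior 1/3): only door 2 is available, probability 1; weight (1/3)·1 = 1/3.
If it is behind door 2 (prior 1/3): the host opened door 2, so this case is ruled out; weight (1/3)·0 = 0.
If it is behind door 3 (prior 1/3): door 2 is available, opened with probability 4/5; weight (1/3)·(4/5) = 4/15.
The weights sum to 3/5.
So P(the car behind door 3 | the host opened door 2) = (4/15) / (3/5) = 4/9.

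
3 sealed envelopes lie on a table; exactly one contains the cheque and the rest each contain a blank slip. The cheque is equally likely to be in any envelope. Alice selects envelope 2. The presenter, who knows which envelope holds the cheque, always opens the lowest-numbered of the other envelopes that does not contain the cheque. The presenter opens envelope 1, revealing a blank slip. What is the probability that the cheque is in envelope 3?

1/2

Consider each possible location of the cheque in turn.
If it is in envelope 1 (prior 1/3): the presenter opened envelope 1, so this case is ruled out; weight (1/3)·0 = 0.
If it is in either of envelopes 2 and 3 (prior 1/3 each): envelope 1 is the lowest-numbered option available, probability 1; weight (1/3)·1 = 1/3 each.
The weights sum to 2/3.
So P(the cheque in envelope 3 | the presenter opened envelope 1) = (1/3) / (2/3) = 1/2.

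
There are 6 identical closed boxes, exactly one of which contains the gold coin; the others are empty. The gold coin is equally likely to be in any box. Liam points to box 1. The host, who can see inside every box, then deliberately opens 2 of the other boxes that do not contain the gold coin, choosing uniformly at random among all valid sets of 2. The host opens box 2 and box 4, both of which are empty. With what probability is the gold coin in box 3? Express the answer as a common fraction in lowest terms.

Apply Bayes' rule, conditioning on where the gold coin actually is.
If it is in box 1 (prior 1/6): the host has 10 equally likely choices, so probability 1/10; weight (1/6)·(1/10) = 1/60.
If it is in either of boxes 2 and 4 (prior 1/6 each): that box was opened and seen not to hold the prize — ruled out; weight (1/6)·0 = 0 each.
If it is in any of boxes 3, 5, and 6 (prior 1/6 each): the host has 6 equally likely choices, so probability 1/6; weight (1/6)·(1/6) = 1/36 each.
The weights sum to 1/10.
So P(the gold coin in box 3 | the host opened box 2 and box 4) = (1/36) / (1/10) = 5/18.

5/18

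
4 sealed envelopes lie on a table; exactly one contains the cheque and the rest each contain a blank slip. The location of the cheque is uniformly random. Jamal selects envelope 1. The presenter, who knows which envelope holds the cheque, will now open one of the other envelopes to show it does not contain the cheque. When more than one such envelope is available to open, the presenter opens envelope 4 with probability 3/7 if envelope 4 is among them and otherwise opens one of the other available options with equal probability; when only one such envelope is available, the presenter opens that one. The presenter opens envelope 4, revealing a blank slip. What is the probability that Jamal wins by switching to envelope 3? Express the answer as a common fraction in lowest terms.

1/3

Consider each possible location of the cheque in turn.
If it is in any of envelopes 1, 2, and 3 (prior 1/4 each): envelope 4 is available, opened with probability 3/7; weight (1/4)·(3/7) = 3/28 each.
If it is in envelope 4 (prior 1/4): the presenter opened envelope 4, so this case is ruled out; weight (1/4)·0 = 0.
The weights sum to 9/28.
So P(the cheque in envelope 3 | the presenter opened envelope 4) = (3/28) / (9/28) = 1/3.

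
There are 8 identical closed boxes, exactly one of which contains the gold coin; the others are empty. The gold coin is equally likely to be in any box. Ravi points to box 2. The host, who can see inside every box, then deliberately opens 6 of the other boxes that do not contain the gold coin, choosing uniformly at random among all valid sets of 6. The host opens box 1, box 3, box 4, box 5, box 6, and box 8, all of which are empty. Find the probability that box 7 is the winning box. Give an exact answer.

7/8

Condition on the true location of the gold coin.
If it is in any of boxes 1, 3, 4, 5, 6, and 8 (prior 1/8 each): that box was opened and seen not to hold the prize — ruled out; weight (1/8)·0 = 0 each.
If it is in box 2 (prior 1/8): the host has 7 equally likely choices, so probability 1/7; weight (1/8)·(1/7) = 1/56.
If it is in box 7 (prior 1/8): the host has no choice, probability 1; weight (1/8)·1 = 1/8.
The weights sum to 1/7.
So P(the gold coin in box 7 | the host opened box 1, box 3, box 4, box 5, box 6, and box 8) = (1/8) / (1/7) = 7/8.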